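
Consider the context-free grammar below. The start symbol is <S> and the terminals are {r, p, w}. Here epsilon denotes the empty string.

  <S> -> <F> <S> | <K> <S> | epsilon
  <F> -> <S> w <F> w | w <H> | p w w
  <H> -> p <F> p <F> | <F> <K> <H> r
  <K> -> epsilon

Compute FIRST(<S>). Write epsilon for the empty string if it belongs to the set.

FIRST(<K>) = {epsilon}
FIRST(<S>) = {epsilon, p, w}  (via <F> <S>, <K> <S>)
FIRST(<F>) = {p, w}  (via <S> w <F> w)
FIRST(<H>) = {p, w}  (via <F> <K> <H> r)

{epsilon, p, w}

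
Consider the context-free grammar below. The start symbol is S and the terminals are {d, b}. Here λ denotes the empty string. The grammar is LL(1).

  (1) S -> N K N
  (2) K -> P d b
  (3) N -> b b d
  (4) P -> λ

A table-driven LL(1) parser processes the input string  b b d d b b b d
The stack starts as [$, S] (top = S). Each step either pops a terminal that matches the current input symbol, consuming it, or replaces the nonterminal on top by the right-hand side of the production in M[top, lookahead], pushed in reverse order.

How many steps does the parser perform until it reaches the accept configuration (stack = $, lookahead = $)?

13

      Stack        Input              Action
   1  $ S          b b d d b b b d $  expand S -> N K N
   2  $ N K N      b b d d b b b d $  expand N -> b b d
   3  $ N K d b b  b b d d b b b d $  match b
   4  $ N K d b    b d d b b b d $    match b
   5  $ N K d      d d b b b d $      match d
   6  $ N K        d b b b d $        expand K -> P d b
   7  $ N b d P    d b b b d $        expand P -> λ
   8  $ N b d      d b b b d $        match d
   9  $ N b        b b b d $          match b
  10  $ N          b b d $            expand N -> b b d
  11  $ d b b      b b d $            match b
  12  $ d b        b d $              match b
  13  $ d          d $                match d
Accept reached after 13 steps.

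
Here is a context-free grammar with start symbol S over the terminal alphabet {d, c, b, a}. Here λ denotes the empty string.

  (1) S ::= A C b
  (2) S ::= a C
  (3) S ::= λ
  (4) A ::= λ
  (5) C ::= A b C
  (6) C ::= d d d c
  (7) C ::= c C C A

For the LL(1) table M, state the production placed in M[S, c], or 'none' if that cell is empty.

S ::= A C b

FIRST(A): from A::=λ we get {λ}. So FIRST(A) = {λ}.
FIRST(C): from C::=A b C we get {b}; from C::=d d d c we get {d}; from C::=c C C A we get {c}. So FIRST(C) = {b, c, d}.
FIRST(S): from S::=A C b we get {b, c, d}; from S::=a C we get {a}; from S::=λ we get {λ}. So FIRST(S) = {λ, a, b, c, d}.
FOLLOW(S) includes $ since S is the start symbol.
FOLLOW(S): S appears on no right-hand side. Thus FOLLOW(S) = {$}.
For S ::= A C b: FIRST(A C b) = {b, c, d}, so it goes in M[S, t] for t ∈ {b, c, d}.
For S ::= a C: FIRST(a C) = {a}, so it goes in M[S, t] for t ∈ {a}.
For S ::= λ: FIRST(λ) = {λ}, so it goes in M[S, t] for t ∈ {}; since λ ∈ FIRST, also for every t ∈ FOLLOW(S) = {$}.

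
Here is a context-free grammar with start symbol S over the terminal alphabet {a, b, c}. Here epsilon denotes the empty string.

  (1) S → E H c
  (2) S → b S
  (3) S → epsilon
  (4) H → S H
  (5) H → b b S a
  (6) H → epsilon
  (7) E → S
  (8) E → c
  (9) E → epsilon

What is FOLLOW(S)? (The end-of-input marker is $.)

FIRST(S) = {epsilon, b, c}  (via E H c)
FIRST(H) = {epsilon, b, c}  (via S H)
FIRST(E) = {epsilon, b, c}  (via S)
FOLLOW(S) includes $ since S is the start symbol.
FOLLOW(H): in S→E H c, H is followed by c with FIRST {c}; in H→S H, the suffix after H is empty (adds nothing new). Thus FOLLOW(H) = {c}.
FOLLOW(E): in S→E H c, E is followed by H c with FIRST {b, c}. Thus FOLLOW(E) = {b, c}.
FOLLOW(S): in S→b S, the suffix after S is empty (adds nothing new); in H→S H, S is followed by H with FIRST {epsilon, b, c}; in H→S H, the suffix after S is nullable, so FOLLOW(S) ⊇ FOLLOW(H) = {c}; in H→b b S a, S is followed by a with FIRST {a}; in E→S, the suffix after S is empty, so FOLLOW(S) ⊇ FOLLOW(E) = {b, c}. Thus FOLLOW(S) = {$, a, b, c}.

{$, a, b, c}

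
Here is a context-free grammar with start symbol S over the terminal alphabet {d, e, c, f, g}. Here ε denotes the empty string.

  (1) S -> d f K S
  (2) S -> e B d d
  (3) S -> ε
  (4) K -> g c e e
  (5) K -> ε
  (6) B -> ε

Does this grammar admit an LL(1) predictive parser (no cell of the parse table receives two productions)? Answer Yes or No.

Yes

FIRST(S) = {ε, d, e}
FIRST(K) = {ε, g}
FIRST(B) = {ε}
FOLLOW(S) = {$}
FOLLOW(K) = {$, d, e}
FOLLOW(B) = {d}
Each cell of M receives at most one production.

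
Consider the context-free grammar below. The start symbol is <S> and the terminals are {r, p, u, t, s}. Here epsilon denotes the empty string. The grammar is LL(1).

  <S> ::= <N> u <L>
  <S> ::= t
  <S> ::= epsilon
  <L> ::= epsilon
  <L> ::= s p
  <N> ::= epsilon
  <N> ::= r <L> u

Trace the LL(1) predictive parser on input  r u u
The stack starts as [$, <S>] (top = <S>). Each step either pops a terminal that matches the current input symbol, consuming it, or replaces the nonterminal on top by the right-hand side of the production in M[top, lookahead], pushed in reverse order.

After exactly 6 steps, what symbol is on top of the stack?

<L>

     Stack            Input    Action
  1  $ <S>            r u u $  expand <S> ::= <N> u <L>
  2  $ <L> u <N>      r u u $  expand <N> ::= r <L> u
  3  $ <L> u u <L> r  r u u $  match r
  4  $ <L> u u <L>    u u $    expand <L> ::= epsilon
  5  $ <L> u u        u u $    match u
  6  $ <L> u          u $      match u
Stack after step 6: $ <L> (top = <L>).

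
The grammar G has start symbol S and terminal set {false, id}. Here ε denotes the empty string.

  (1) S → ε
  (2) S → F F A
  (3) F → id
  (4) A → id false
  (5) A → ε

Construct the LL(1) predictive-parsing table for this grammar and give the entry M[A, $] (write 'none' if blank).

A → ε

FIRST(F): from F→id we get {id}. So FIRST(F) = {id}.
FIRST(A): from A→id false we get {id}; from A→ε we get {ε}. So FIRST(A) = {ε, id}.
FIRST(S): from S→ε we get {ε}; from S→F F A we get {id}. So FIRST(S) = {ε, id}.
FOLLOW(S) includes $ since S is the start symbol.
FOLLOW(S): S appears on no right-hand side. Thus FOLLOW(S) = {$}.
FOLLOW(A): in S→F F A, the suffix after A is empty, so FOLLOW(A) ⊇ FOLLOW(S) = {$}. Thus FOLLOW(A) = {$}.
For A → id false: FIRST(id false) = {id}, so it goes in M[A, t] for t ∈ {id}.
For A → ε: FIRST(ε) = {ε}, so it goes in M[A, t] for t ∈ {}; since ε ∈ FIRST, also for every t ∈ FOLLOW(A) = {$}.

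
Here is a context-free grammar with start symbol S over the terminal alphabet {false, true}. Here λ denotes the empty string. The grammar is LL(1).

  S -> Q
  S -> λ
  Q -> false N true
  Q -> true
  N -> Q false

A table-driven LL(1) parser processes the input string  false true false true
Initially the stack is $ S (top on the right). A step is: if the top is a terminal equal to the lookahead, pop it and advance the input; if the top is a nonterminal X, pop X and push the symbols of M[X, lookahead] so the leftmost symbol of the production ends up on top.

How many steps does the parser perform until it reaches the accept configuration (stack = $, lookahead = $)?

8

     Stack              Input                    Action
  1  $ S                false true false true $  expand S -> Q
  2  $ Q                false true false true $  expand Q -> false N true
  3  $ true N false     false true false true $  match false
  4  $ true N           true false true $        expand N -> Q false
  5  $ true false Q     true false true $        expand Q -> true
  6  $ true false true  true false true $        match true
  7  $ true false       false true $             match false
  8  $ true             true $                   match true
Accept reached after 8 steps.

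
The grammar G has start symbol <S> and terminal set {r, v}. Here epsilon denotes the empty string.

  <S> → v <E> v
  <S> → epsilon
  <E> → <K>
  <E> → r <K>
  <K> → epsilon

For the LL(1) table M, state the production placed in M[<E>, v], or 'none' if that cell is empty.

<E> → <K>

FIRST(<S>): from <S>→v <E> v we get {v}; from <S>→epsilon we get {epsilon}. So FIRST(<S>) = {epsilon, v}.
FIRST(<K>): from <K>→epsilon we get {epsilon}. So FIRST(<K>) = {epsilon}.
FIRST(<E>): from <E>→<K> we get {epsilon}; from <E>→r <K> we get {r}. So FIRST(<E>) = {epsilon, r}.
FOLLOW(<S>) includes $ since <S> is the start symbol.
FOLLOW(<E>): in <S>→v <E> v, <E> is followed by v with FIRST {v}. Thus FOLLOW(<E>) = {v}.
For <E> → <K>: FIRST(<K>) = {epsilon}, so it goes in M[<E>, t] for t ∈ {}; since epsilon ∈ FIRST, also for every t ∈ FOLLOW(<E>) = {v}.
For <E> → r <K>: FIRST(r <K>) = {r}, so it goes in M[<E>, t] for t ∈ {r}.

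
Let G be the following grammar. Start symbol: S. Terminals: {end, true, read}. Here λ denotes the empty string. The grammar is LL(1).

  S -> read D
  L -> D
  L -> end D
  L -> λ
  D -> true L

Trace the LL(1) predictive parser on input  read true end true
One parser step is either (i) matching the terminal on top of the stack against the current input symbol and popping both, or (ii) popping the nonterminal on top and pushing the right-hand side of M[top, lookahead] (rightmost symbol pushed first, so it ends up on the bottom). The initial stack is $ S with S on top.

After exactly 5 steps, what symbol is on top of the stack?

end

step 1: stack=$ S  input=read true end true $  — expand S -> read D
step 2: stack=$ D read  input=read true end true $  — match read
step 3: stack=$ D  input=true end true $  — expand D -> true L
step 4: stack=$ L true  input=true end true $  — match true
step 5: stack=$ L  input=end true $  — expand L -> end D
Stack after step 5: $ D end (top = end).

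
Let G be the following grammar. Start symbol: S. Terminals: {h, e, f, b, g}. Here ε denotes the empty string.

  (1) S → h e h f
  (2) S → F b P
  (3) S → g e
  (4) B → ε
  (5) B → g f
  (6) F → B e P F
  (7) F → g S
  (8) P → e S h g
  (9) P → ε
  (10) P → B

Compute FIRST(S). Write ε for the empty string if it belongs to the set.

FIRST(B) = {ε, g}
FIRST(F) = {e, g}  (via B e P F)
FIRST(P) = {ε, e, g}  (via B)
FIRST(S) = {e, g, h}  (via F b P)

{e, g, h}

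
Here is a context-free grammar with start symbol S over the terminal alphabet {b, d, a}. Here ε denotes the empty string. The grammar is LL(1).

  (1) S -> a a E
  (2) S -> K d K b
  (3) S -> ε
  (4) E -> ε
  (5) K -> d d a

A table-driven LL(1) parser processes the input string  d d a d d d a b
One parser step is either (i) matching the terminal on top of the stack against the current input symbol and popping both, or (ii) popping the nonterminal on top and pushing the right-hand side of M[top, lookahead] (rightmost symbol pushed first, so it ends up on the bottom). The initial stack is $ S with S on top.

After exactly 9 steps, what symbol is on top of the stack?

step 1: stack=$ S  input=d d a d d d a b $  — expand S -> K d K b
step 2: stack=$ b K d K  input=d d a d d d a b $  — expand K -> d d a
step 3: stack=$ b K d a d d  input=d d a d d d a b $  — match d
step 4: stack=$ b K d a d  input=d a d d d a b $  — match d
step 5: stack=$ b K d a  input=a d d d a b $  — match a
step 6: stack=$ b K d  input=d d d a b $  — match d
step 7: stack=$ b K  input=d d a b $  — expand K -> d d a
step 8: stack=$ b a d d  input=d d a b $  — match d
step 9: stack=$ b a d  input=d a b $  — match d
Stack after step 9: $ b a (top = a).

a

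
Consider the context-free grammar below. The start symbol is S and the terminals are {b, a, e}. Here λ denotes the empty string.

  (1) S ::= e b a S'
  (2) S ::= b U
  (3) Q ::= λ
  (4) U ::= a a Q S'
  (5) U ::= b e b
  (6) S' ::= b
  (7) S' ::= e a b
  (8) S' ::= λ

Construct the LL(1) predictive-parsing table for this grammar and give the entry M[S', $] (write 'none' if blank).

FIRST(S) = {b, e}
FIRST(Q) = {λ}
FIRST(U) = {a, b}
FIRST(S') = {λ, b, e}
FOLLOW(S) includes $ since S is the start symbol.
FOLLOW(S): S appears on no right-hand side. Thus FOLLOW(S) = {$}.
FOLLOW(U): in S::=b U, the suffix after U is empty, so FOLLOW(U) ⊇ FOLLOW(S) = {$}. Thus FOLLOW(U) = {$}.
FOLLOW(S'): in S::=e b a S', the suffix after S' is empty, so FOLLOW(S') ⊇ FOLLOW(S) = {$}; in U::=a a Q S', the suffix after S' is empty, so FOLLOW(S') ⊇ FOLLOW(U) = {$}. Thus FOLLOW(S') = {$}.
For S' ::= b: FIRST(b) = {b}, so it goes in M[S', t] for t ∈ {b}.
For S' ::= e a b: FIRST(e a b) = {e}, so it goes in M[S', t] for t ∈ {e}.
For S' ::= λ: FIRST(λ) = {λ}, so it goes in M[S', t] for t ∈ {}; since λ ∈ FIRST, also for every t ∈ FOLLOW(S') = {$}.

S' ::= λ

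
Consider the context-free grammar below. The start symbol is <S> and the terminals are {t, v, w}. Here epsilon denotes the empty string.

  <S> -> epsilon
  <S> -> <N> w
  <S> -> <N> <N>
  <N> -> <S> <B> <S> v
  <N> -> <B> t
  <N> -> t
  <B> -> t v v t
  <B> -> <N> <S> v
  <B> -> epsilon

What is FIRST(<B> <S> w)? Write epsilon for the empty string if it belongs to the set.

{t, v, w}

FIRST(<S>) = {epsilon, t, v}  (via <N> w, <N> <N>)
FIRST(<N>) = {t, v}  (via <S> <B> <S> v, <B> t)
FIRST(<B>) = {epsilon, t, v}  (via <N> <S> v)
FIRST(<B> <S> w): take FIRST of each symbol in turn, carrying on past any symbol whose FIRST contains epsilon; result {t, v, w}.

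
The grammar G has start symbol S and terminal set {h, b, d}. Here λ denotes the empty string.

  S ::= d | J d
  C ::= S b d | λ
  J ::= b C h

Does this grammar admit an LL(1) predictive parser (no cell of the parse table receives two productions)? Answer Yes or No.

Yes

FIRST(S) = {b, d}
FIRST(C) = {λ, b, d}
FIRST(J) = {b}
FOLLOW(S) = {$, b}
FOLLOW(C) = {h}
FOLLOW(J) = {d}
Each cell of M receives at most one production.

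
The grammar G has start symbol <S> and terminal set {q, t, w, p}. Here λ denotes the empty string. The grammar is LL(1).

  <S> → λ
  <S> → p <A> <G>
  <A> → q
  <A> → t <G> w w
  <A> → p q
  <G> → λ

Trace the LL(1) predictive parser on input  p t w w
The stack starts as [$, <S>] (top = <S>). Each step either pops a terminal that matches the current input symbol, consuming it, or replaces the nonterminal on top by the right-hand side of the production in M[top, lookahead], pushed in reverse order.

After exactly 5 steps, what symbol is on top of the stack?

step 1: stack=$ <S>  input=p t w w $  — expand <S> → p <A> <G>
step 2: stack=$ <G> <A> p  input=p t w w $  — match p
step 3: stack=$ <G> <A>  input=t w w $  — expand <A> → t <G> w w
step 4: stack=$ <G> w w <G> t  input=t w w $  — match t
step 5: stack=$ <G> w w <G>  input=w w $  — expand <G> → λ
Stack after step 5: $ <G> w w (top = w).

w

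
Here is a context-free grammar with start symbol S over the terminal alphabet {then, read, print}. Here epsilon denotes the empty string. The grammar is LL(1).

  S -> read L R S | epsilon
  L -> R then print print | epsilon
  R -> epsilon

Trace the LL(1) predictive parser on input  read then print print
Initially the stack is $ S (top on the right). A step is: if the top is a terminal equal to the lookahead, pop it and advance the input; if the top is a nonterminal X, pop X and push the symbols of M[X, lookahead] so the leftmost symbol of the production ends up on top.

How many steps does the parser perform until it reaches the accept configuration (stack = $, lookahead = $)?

9

step 1: stack=$ S  input=read then print print $  — expand S -> read L R S
step 2: stack=$ S R L read  input=read then print print $  — match read
step 3: stack=$ S R L  input=then print print $  — expand L -> R then print print
step 4: stack=$ S R print print then R  input=then print print $  — expand R -> epsilon
step 5: stack=$ S R print print then  input=then print print $  — match then
step 6: stack=$ S R print print  input=print print $  — match print
step 7: stack=$ S R print  input=print $  — match print
step 8: stack=$ S R  input=$  — expand R -> epsilon
step 9: stack=$ S  input=$  — expand S -> epsilon
Accept reached after 9 steps.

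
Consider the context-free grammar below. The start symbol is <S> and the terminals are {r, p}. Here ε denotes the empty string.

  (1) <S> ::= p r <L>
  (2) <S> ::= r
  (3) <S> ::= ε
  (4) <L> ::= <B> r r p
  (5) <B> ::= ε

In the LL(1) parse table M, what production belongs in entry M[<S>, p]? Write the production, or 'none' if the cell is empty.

<S> ::= p r <L>

FIRST(<S>): from <S>::=p r <L> we get {p}; from <S>::=r we get {r}; from <S>::=ε we get {ε}. So FIRST(<S>) = {ε, p, r}.
FIRST(<B>): from <B>::=ε we get {ε}. So FIRST(<B>) = {ε}.
FIRST(<L>): from <L>::=<B> r r p we get {r}. So FIRST(<L>) = {r}.
FOLLOW(<S>) includes $ since <S> is the start symbol.
FOLLOW(<S>): <S> appears on no right-hand side. Thus FOLLOW(<S>) = {$}.
For <S> ::= p r <L>: FIRST(p r <L>) = {p}, so it goes in M[<S>, t] for t ∈ {p}.
For <S> ::= r: FIRST(r) = {r}, so it goes in M[<S>, t] for t ∈ {r}.
For <S> ::= ε: FIRST(ε) = {ε}, so it goes in M[<S>, t] for t ∈ {}; since ε ∈ FIRST, also for every t ∈ FOLLOW(<S>) = {$}.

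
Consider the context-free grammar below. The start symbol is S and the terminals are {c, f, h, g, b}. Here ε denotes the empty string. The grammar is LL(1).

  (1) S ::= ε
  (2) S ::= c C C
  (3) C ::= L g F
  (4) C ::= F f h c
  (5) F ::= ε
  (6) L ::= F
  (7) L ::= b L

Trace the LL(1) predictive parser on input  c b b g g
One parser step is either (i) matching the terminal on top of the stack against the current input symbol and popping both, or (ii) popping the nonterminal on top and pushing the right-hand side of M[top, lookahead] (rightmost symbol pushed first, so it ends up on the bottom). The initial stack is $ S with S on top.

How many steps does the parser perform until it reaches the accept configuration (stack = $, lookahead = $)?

      Stack        Input        Action
   1  $ S          c b b g g $  expand S ::= c C C
   2  $ C C c      c b b g g $  match c
   3  $ C C        b b g g $    expand C ::= L g F
   4  $ C F g L    b b g g $    expand L ::= b L
   5  $ C F g L b  b b g g $    match b
   6  $ C F g L    b g g $      expand L ::= b L
   7  $ C F g L b  b g g $      match b
   8  $ C F g L    g g $        expand L ::= F
   9  $ C F g F    g g $        expand F ::= ε
  10  $ C F g      g g $        match g
  11  $ C F        g $          expand F ::= ε
  12  $ C          g $          expand C ::= L g F
  13  $ F g L      g $          expand L ::= F
  14  $ F g F      g $          expand F ::= ε
  15  $ F g        g $          match g
  16  $ F          $            expand F ::= ε
Accept reached after 16 steps.

16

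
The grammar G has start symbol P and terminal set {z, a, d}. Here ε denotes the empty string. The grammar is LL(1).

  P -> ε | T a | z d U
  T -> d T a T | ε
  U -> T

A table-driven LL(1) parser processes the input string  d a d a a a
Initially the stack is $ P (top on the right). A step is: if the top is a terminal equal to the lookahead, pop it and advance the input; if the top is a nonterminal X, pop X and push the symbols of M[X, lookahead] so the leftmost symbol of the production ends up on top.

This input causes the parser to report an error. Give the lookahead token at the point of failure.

step 1: stack=$ P  input=d a d a a a $  — expand P -> T a
step 2: stack=$ a T  input=d a d a a a $  — expand T -> d T a T
step 3: stack=$ a T a T d  input=d a d a a a $  — match d
step 4: stack=$ a T a T  input=a d a a a $  — expand T -> ε
step 5: stack=$ a T a  input=a d a a a $  — match a
step 6: stack=$ a T  input=d a a a $  — expand T -> d T a T
step 7: stack=$ a T a T d  input=d a a a $  — match d
step 8: stack=$ a T a T  input=a a a $  — expand T -> ε
step 9: stack=$ a T a  input=a a a $  — match a
step 10: stack=$ a T  input=a a $  — expand T -> ε
step 11: stack=$ a  input=a a $  — match a
step 12: stack=$  input=a $  — error: stack empty but input remains

a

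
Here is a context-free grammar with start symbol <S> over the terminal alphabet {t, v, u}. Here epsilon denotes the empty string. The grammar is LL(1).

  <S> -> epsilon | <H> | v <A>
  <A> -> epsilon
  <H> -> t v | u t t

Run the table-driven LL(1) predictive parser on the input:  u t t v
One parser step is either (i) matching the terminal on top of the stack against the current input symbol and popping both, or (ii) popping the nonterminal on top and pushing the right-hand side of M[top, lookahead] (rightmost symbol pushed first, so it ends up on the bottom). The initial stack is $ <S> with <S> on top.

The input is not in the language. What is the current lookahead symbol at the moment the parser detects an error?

step 1: stack=$ <S>  input=u t t v $  — expand <S> -> <H>
step 2: stack=$ <H>  input=u t t v $  — expand <H> -> u t t
step 3: stack=$ t t u  input=u t t v $  — match u
step 4: stack=$ t t  input=t t v $  — match t
step 5: stack=$ t  input=t v $  — match t
step 6: stack=$  input=v $  — error: stack empty but input remains

v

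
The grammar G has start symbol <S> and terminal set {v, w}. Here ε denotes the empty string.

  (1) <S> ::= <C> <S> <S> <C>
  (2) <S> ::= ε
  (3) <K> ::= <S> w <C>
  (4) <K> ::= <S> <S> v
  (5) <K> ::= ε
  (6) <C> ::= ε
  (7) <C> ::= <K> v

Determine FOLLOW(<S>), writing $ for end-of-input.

FIRST(<S>) = {ε, v, w}  (via <C> <S> <S> <C>)
FIRST(<K>) = {ε, v, w}  (via <S> w <C>, <S> <S> v)
FIRST(<C>) = {ε, v, w}  (via <K> v)
FOLLOW(<S>) includes $ since <S> is the start symbol.
FOLLOW(<S>): in <S>::=<C> <S> <S> <C> (occurrence 1), <S> is followed by <S> <C> with FIRST {ε, v, w}; in <S>::=<C> <S> <S> <C> (occurrence 1), the suffix after <S> is nullable (adds nothing new); in <S>::=<C> <S> <S> <C> (occurrence 2), <S> is followed by <C> with FIRST {ε, v, w}; in <S>::=<C> <S> <S> <C> (occurrence 2), the suffix after <S> is nullable (adds nothing new); in <K>::=<S> w <C>, <S> is followed by w <C> with FIRST {w}; in <K>::=<S> <S> v (occurrence 1), <S> is followed by <S> v with FIRST {v, w}; in <K>::=<S> <S> v (occurrence 2), <S> is followed by v with FIRST {v}. Thus FOLLOW(<S>) = {$, v, w}.
FOLLOW(<K>): in <C>::=<K> v, <K> is followed by v with FIRST {v}. Thus FOLLOW(<K>) = {v}.
FOLLOW(<C>): in <S>::=<C> <S> <S> <C> (occurrence 1), <C> is followed by <S> <S> <C> with FIRST {ε, v, w}; in <S>::=<C> <S> <S> <C> (occurrence 1), the suffix after <C> is nullable, so FOLLOW(<C>) ⊇ FOLLOW(<S>) = {$, v, w}; in <S>::=<C> <S> <S> <C> (occurrence 2), the suffix after <C> is empty, so FOLLOW(<C>) ⊇ FOLLOW(<S>) = {$, v, w}; in <K>::=<S> w <C>, the suffix after <C> is empty, so FOLLOW(<C>) ⊇ FOLLOW(<K>) = {v}. Thus FOLLOW(<C>) = {$, v, w}.

{$, v, w}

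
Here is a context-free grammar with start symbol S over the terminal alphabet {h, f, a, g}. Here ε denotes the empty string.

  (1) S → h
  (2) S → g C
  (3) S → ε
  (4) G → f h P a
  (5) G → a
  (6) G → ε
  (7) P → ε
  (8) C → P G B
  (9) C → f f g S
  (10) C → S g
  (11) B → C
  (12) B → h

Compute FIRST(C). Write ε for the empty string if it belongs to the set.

FIRST(S): from S→h we get {h}; from S→g C we get {g}; from S→ε we get {ε}. So FIRST(S) = {ε, g, h}.
FIRST(G): from G→f h P a we get {f}; from G→a we get {a}; from G→ε we get {ε}. So FIRST(G) = {ε, a, f}.
FIRST(P): from P→ε we get {ε}. So FIRST(P) = {ε}.
FIRST(C): from C→P G B we get {a, f, g, h}; from C→f f g S we get {f}; from C→S g we get {g, h}. So FIRST(C) = {a, f, g, h}.
FIRST(B): from B→C we get {a, f, g, h}; from B→h we get {h}. So FIRST(B) = {a, f, g, h}.

{a, f, g, h}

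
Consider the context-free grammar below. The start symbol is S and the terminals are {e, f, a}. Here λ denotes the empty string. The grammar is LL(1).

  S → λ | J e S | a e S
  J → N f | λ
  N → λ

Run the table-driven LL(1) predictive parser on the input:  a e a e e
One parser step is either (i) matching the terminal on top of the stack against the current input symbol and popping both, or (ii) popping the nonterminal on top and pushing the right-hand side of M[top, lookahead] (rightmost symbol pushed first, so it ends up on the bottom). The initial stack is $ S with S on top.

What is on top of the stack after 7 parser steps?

     Stack    Input        Action
  1  $ S      a e a e e $  expand S → a e S
  2  $ S e a  a e a e e $  match a
  3  $ S e    e a e e $    match e
  4  $ S      a e e $      expand S → a e S
  5  $ S e a  a e e $      match a
  6  $ S e    e e $        match e
  7  $ S      e $          expand S → J e S
Stack after step 7: $ S e J (top = J).

J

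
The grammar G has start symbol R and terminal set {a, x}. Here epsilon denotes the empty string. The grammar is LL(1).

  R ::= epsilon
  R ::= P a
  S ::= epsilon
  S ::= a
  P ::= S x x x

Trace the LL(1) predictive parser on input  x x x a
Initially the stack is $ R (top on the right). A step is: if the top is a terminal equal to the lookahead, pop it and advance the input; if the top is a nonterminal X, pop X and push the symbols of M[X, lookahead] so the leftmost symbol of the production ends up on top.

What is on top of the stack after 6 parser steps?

a

     Stack        Input      Action
  1  $ R          x x x a $  expand R ::= P a
  2  $ a P        x x x a $  expand P ::= S x x x
  3  $ a x x x S  x x x a $  expand S ::= epsilon
  4  $ a x x x    x x x a $  match x
  5  $ a x x      x x a $    match x
  6  $ a x        x a $      match x
Stack after step 6: $ a (top = a).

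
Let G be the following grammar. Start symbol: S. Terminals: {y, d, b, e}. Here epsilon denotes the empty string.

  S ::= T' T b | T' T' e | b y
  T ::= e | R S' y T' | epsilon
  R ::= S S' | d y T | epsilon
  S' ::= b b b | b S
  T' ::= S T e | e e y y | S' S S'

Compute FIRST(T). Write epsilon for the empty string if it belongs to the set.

{epsilon, b, d, e}

FIRST(S'): from S'::=b b b we get {b}; from S'::=b S we get {b}. So FIRST(S') = {b}.
FIRST(S): from S::=T' T b we get {b, e}; from S::=T' T' e we get {b, e}; from S::=b y we get {b}. So FIRST(S) = {b, e}.
FIRST(R): from R::=S S' we get {b, e}; from R::=d y T we get {d}; from R::=epsilon we get {epsilon}. So FIRST(R) = {epsilon, b, d, e}.
FIRST(T'): from T'::=S T e we get {b, e}; from T'::=e e y y we get {e}; from T'::=S' S S' we get {b}. So FIRST(T') = {b, e}.
FIRST(T): from T::=e we get {e}; from T::=R S' y T' we get {b, d, e}; from T::=epsilon we get {epsilon}. So FIRST(T) = {epsilon, b, d, e}.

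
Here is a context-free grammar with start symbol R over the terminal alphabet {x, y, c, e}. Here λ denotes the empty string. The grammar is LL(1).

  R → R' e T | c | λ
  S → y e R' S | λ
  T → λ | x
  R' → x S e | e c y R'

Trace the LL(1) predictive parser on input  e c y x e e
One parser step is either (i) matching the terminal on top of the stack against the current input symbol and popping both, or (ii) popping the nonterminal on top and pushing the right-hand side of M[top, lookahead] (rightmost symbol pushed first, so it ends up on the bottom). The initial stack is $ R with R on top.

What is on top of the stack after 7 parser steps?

step 1: stack=$ R  input=e c y x e e $  — expand R → R' e T
step 2: stack=$ T e R'  input=e c y x e e $  — expand R' → e c y R'
step 3: stack=$ T e R' y c e  input=e c y x e e $  — match e
step 4: stack=$ T e R' y c  input=c y x e e $  — match c
step 5: stack=$ T e R' y  input=y x e e $  — match y
step 6: stack=$ T e R'  input=x e e $  — expand R' → x S e
step 7: stack=$ T e e S x  input=x e e $  — match x
Stack after step 7: $ T e e S (top = S).

S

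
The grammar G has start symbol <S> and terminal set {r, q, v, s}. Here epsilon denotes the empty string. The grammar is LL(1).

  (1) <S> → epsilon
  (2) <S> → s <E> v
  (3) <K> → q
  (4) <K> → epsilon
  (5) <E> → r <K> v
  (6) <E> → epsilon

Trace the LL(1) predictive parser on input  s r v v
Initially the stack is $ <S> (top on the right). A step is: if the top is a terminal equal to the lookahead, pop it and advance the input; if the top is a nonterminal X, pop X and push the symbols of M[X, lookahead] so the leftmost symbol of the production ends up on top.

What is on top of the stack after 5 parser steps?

step 1: stack=$ <S>  input=s r v v $  — expand <S> → s <E> v
step 2: stack=$ v <E> s  input=s r v v $  — match s
step 3: stack=$ v <E>  input=r v v $  — expand <E> → r <K> v
step 4: stack=$ v v <K> r  input=r v v $  — match r
step 5: stack=$ v v <K>  input=v v $  — expand <K> → epsilon
Stack after step 5: $ v v (top = v).

v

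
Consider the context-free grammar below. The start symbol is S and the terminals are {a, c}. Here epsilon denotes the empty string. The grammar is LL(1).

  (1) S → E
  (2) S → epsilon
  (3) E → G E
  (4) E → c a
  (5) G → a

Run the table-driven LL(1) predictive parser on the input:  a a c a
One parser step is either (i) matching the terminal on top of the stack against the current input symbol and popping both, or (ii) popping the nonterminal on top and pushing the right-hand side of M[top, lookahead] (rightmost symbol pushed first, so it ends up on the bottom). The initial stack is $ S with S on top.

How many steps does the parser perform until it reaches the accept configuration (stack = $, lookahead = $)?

step 1: stack=$ S  input=a a c a $  — expand S → E
step 2: stack=$ E  input=a a c a $  — expand E → G E
step 3: stack=$ E G  input=a a c a $  — expand G → a
step 4: stack=$ E a  input=a a c a $  — match a
step 5: stack=$ E  input=a c a $  — expand E → G E
step 6: stack=$ E G  input=a c a $  — expand G → a
step 7: stack=$ E a  input=a c a $  — match a
step 8: stack=$ E  input=c a $  — expand E → c a
step 9: stack=$ a c  input=c a $  — match c
step 10: stack=$ a  input=a $  — match a
Accept reached after 10 steps.

10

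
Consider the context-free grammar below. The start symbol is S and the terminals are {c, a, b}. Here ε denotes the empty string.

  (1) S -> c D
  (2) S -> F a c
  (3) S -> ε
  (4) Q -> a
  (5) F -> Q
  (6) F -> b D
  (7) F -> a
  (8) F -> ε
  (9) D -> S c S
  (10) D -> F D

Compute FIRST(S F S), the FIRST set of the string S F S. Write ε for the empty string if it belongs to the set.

FIRST(Q): from Q->a we get {a}. So FIRST(Q) = {a}.
FIRST(F): from F->Q we get {a}; from F->b D we get {b}; from F->a we get {a}; from F->ε we get {ε}. So FIRST(F) = {ε, a, b}.
FIRST(S): from S->c D we get {c}; from S->F a c we get {a, b}; from S->ε we get {ε}. So FIRST(S) = {ε, a, b, c}.
FIRST(D): from D->S c S we get {a, b, c}; from D->F D we get {a, b, c}. So FIRST(D) = {a, b, c}.
FIRST(S F S): take FIRST of each symbol in turn, carrying on past any symbol whose FIRST contains ε; result {ε, a, b, c}.

{ε, a, b, c}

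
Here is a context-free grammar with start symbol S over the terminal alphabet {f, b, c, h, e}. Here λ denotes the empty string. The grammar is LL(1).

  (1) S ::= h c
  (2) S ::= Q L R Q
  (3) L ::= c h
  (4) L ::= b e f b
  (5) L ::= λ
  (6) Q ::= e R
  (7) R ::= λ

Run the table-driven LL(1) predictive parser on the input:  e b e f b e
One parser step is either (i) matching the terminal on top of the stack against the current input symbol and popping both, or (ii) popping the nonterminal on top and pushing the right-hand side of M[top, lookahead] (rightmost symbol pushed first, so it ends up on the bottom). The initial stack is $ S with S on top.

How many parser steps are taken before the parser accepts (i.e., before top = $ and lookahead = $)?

      Stack          Input          Action
   1  $ S            e b e f b e $  expand S ::= Q L R Q
   2  $ Q R L Q      e b e f b e $  expand Q ::= e R
   3  $ Q R L R e    e b e f b e $  match e
   4  $ Q R L R      b e f b e $    expand R ::= λ
   5  $ Q R L        b e f b e $    expand L ::= b e f b
   6  $ Q R b f e b  b e f b e $    match b
   7  $ Q R b f e    e f b e $      match e
   8  $ Q R b f      f b e $        match f
   9  $ Q R b        b e $          match b
  10  $ Q R          e $            expand R ::= λ
  11  $ Q            e $            expand Q ::= e R
  12  $ R e          e $            match e
  13  $ R            $              expand R ::= λ
Accept reached after 13 steps.

13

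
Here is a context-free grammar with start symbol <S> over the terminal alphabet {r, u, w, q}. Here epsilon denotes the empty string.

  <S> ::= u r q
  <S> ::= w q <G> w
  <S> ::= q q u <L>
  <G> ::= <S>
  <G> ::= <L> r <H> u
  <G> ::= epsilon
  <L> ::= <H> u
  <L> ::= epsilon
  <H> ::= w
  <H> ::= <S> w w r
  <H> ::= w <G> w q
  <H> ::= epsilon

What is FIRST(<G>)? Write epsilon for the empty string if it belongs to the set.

FIRST(<S>) = {q, u, w}
FIRST(<H>) = {epsilon, q, u, w}  (via <S> w w r)
FIRST(<L>) = {epsilon, q, u, w}  (via <H> u)
FIRST(<G>) = {epsilon, q, r, u, w}  (via <S>, <L> r <H> u)

{epsilon, q, r, u, w}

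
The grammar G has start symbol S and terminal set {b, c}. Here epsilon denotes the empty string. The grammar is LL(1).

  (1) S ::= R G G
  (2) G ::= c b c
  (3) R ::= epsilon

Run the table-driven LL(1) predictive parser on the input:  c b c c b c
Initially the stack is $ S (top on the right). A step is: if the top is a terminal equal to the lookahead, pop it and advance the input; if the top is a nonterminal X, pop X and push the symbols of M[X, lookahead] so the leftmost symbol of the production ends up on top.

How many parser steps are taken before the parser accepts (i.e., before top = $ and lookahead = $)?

      Stack      Input          Action
   1  $ S        c b c c b c $  expand S ::= R G G
   2  $ G G R    c b c c b c $  expand R ::= epsilon
   3  $ G G      c b c c b c $  expand G ::= c b c
   4  $ G c b c  c b c c b c $  match c
   5  $ G c b    b c c b c $    match b
   6  $ G c      c c b c $      match c
   7  $ G        c b c $        expand G ::= c b c
   8  $ c b c    c b c $        match c
   9  $ c b      b c $          match b
  10  $ c        c $            match c
Accept reached after 10 steps.

10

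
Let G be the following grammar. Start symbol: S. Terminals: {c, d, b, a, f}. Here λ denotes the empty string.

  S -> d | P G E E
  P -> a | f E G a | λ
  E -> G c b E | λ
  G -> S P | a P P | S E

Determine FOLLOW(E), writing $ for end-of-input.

{$, a, c, d, f}

FIRST(P): from P->a we get {a}; from P->f E G a we get {f}; from P->λ we get {λ}. So FIRST(P) = {λ, a, f}.
FIRST(S): from S->d we get {d}; from S->P G E E we get {a, d, f}. So FIRST(S) = {a, d, f}.
FIRST(G): from G->S P we get {a, d, f}; from G->a P P we get {a}; from G->S E we get {a, d, f}. So FIRST(G) = {a, d, f}.
FIRST(E): from E->G c b E we get {a, d, f}; from E->λ we get {λ}. So FIRST(E) = {λ, a, d, f}.
FOLLOW(S) includes $ since S is the start symbol.
FOLLOW(S): in G->S P, S is followed by P with FIRST {λ, a, f}; in G->S P, the suffix after S is nullable, so FOLLOW(S) ⊇ FOLLOW(G) = {$, a, c, d, f}; in G->S E, S is followed by E with FIRST {λ, a, d, f}; in G->S E, the suffix after S is nullable, so FOLLOW(S) ⊇ FOLLOW(G) = {$, a, c, d, f}. Thus FOLLOW(S) = {$, a, c, d, f}.
FOLLOW(G): in S->P G E E, G is followed by E E with FIRST {λ, a, d, f}; in S->P G E E, the suffix after G is nullable, so FOLLOW(G) ⊇ FOLLOW(S) = {$, a, c, d, f}; in P->f E G a, G is followed by a with FIRST {a}; in E->G c b E, G is followed by c b E with FIRST {c}. Thus FOLLOW(G) = {$, a, c, d, f}.
FOLLOW(P): in S->P G E E, P is followed by G E E with FIRST {a, d, f}; in G->S P, the suffix after P is empty, so FOLLOW(P) ⊇ FOLLOW(G) = {$, a, c, d, f}; in G->a P P (occurrence 1), P is followed by P with FIRST {λ, a, f}; in G->a P P (occurrence 1), the suffix after P is nullable, so FOLLOW(P) ⊇ FOLLOW(G) = {$, a, c, d, f}; in G->a P P (occurrence 2), the suffix after P is empty, so FOLLOW(P) ⊇ FOLLOW(G) = {$, a, c, d, f}. Thus FOLLOW(P) = {$, a, c, d, f}.
FOLLOW(E): in S->P G E E (occurrence 1), E is followed by E with FIRST {λ, a, d, f}; in S->P G E E (occurrence 1), the suffix after E is nullable, so FOLLOW(E) ⊇ FOLLOW(S) = {$, a, c, d, f}; in S->P G E E (occurrence 2), the suffix after E is empty, so FOLLOW(E) ⊇ FOLLOW(S) = {$, a, c, d, f}; in P->f E G a, E is followed by G a with FIRST {a, d, f}; in E->G c b E, the suffix after E is empty (adds nothing new); in G->S E, the suffix after E is empty, so FOLLOW(E) ⊇ FOLLOW(G) = {$, a, c, d, f}. Thus FOLLOW(E) = {$, a, c, d, f}.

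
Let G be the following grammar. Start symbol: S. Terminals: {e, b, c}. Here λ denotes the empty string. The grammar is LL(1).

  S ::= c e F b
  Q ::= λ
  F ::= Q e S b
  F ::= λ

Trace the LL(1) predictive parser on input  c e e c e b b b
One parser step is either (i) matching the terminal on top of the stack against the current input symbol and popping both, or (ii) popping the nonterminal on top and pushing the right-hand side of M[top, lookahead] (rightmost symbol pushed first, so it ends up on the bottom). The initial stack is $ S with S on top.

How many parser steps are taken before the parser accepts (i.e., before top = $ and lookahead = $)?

step 1: stack=$ S  input=c e e c e b b b $  — expand S ::= c e F b
step 2: stack=$ b F e c  input=c e e c e b b b $  — match c
step 3: stack=$ b F e  input=e e c e b b b $  — match e
step 4: stack=$ b F  input=e c e b b b $  — expand F ::= Q e S b
step 5: stack=$ b b S e Q  input=e c e b b b $  — expand Q ::= λ
step 6: stack=$ b b S e  input=e c e b b b $  — match e
step 7: stack=$ b b S  input=c e b b b $  — expand S ::= c e F b
step 8: stack=$ b b b F e c  input=c e b b b $  — match c
step 9: stack=$ b b b F e  input=e b b b $  — match e
step 10: stack=$ b b b F  input=b b b $  — expand F ::= λ
step 11: stack=$ b b b  input=b b b $  — match b
step 12: stack=$ b b  input=b b $  — match b
step 13: stack=$ b  input=b $  — match b
Accept reached after 13 steps.

13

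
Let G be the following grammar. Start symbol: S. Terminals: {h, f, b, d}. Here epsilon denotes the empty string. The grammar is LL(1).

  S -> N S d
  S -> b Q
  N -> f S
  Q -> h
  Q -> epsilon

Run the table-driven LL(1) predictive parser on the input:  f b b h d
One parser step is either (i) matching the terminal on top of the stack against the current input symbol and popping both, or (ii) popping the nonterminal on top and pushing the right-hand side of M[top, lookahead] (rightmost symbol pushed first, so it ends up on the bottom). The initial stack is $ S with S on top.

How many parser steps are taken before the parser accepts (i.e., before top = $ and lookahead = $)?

11

      Stack      Input        Action
   1  $ S        f b b h d $  expand S -> N S d
   2  $ d S N    f b b h d $  expand N -> f S
   3  $ d S S f  f b b h d $  match f
   4  $ d S S    b b h d $    expand S -> b Q
   5  $ d S Q b  b b h d $    match b
   6  $ d S Q    b h d $      expand Q -> epsilon
   7  $ d S      b h d $      expand S -> b Q
   8  $ d Q b    b h d $      match b
   9  $ d Q      h d $        expand Q -> h
  10  $ d h      h d $        match h
  11  $ d        d $          match d
Accept reached after 11 steps.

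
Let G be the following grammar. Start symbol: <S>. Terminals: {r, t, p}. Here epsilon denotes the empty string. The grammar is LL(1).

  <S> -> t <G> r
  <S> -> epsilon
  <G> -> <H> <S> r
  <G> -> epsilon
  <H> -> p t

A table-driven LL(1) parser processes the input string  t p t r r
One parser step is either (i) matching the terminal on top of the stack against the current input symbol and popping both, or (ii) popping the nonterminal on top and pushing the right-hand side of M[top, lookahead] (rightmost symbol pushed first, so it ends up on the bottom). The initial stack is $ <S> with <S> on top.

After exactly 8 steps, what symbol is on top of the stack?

r

     Stack          Input        Action
  1  $ <S>          t p t r r $  expand <S> -> t <G> r
  2  $ r <G> t      t p t r r $  match t
  3  $ r <G>        p t r r $    expand <G> -> <H> <S> r
  4  $ r r <S> <H>  p t r r $    expand <H> -> p t
  5  $ r r <S> t p  p t r r $    match p
  6  $ r r <S> t    t r r $      match t
  7  $ r r <S>      r r $        expand <S> -> epsilon
  8  $ r r          r r $        match r
Stack after step 8: $ r (top = r).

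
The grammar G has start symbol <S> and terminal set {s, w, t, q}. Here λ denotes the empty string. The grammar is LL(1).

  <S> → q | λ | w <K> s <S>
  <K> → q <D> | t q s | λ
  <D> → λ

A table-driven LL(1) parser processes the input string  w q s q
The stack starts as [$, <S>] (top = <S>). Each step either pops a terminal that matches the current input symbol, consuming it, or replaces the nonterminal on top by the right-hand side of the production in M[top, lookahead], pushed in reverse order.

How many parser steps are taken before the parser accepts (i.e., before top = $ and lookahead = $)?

     Stack          Input      Action
  1  $ <S>          w q s q $  expand <S> → w <K> s <S>
  2  $ <S> s <K> w  w q s q $  match w
  3  $ <S> s <K>    q s q $    expand <K> → q <D>
  4  $ <S> s <D> q  q s q $    match q
  5  $ <S> s <D>    s q $      expand <D> → λ
  6  $ <S> s        s q $      match s
  7  $ <S>          q $        expand <S> → q
  8  $ q            q $        match q
Accept reached after 8 steps.

8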